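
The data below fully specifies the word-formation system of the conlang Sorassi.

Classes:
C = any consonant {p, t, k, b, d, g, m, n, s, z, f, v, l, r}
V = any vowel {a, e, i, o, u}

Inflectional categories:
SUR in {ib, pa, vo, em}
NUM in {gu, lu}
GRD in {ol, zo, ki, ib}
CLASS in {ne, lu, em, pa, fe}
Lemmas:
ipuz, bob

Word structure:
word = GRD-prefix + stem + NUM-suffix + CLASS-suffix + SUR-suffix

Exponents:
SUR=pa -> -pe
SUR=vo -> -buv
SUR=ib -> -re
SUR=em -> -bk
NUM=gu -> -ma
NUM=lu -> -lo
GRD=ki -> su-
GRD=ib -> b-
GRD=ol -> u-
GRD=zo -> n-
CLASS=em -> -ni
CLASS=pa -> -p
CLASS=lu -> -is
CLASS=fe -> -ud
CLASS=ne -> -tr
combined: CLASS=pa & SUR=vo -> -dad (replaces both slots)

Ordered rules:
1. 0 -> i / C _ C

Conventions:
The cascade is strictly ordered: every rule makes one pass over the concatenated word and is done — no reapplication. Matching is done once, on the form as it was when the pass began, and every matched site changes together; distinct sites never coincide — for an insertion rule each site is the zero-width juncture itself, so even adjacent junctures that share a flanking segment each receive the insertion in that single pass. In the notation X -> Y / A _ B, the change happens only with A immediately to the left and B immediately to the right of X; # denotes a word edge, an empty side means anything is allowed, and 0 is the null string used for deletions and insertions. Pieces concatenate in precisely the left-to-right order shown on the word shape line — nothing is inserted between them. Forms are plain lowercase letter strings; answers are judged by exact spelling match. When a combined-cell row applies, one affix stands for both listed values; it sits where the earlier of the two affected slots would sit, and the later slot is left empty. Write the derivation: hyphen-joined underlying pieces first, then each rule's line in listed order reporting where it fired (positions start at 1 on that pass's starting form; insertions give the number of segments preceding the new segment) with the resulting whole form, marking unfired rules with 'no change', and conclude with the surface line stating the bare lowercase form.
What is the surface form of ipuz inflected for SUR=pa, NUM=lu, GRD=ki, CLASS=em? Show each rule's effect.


underlying: su-ipuz-lo-ni-pe
1. 0 -> i / C _ C: inserts after position(s) 6: suipuzilonipe
surface: suipuzilonipe


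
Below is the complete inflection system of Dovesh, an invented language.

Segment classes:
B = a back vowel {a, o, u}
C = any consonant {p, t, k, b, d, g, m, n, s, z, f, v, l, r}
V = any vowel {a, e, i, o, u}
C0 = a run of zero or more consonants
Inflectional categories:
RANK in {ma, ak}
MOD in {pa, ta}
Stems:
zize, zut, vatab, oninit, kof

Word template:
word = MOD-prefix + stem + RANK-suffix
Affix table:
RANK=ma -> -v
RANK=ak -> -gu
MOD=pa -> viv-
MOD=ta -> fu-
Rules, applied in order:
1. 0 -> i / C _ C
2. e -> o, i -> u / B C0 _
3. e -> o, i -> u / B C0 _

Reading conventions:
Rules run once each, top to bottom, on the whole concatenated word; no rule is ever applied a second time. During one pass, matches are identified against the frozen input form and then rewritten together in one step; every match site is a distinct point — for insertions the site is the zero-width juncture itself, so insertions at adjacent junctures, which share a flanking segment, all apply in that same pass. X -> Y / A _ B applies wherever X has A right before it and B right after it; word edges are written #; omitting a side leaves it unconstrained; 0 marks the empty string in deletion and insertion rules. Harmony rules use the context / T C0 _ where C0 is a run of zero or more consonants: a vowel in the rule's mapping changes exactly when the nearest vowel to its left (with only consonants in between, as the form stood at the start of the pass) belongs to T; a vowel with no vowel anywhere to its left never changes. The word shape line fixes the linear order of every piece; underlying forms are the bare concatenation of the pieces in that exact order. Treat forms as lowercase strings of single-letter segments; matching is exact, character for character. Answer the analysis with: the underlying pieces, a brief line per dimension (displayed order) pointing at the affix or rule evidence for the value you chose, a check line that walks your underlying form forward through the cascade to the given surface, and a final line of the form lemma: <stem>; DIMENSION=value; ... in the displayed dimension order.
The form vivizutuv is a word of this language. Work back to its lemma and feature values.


underlying: viv-zut-v
RANK=ma - signalled by the affix -v
MOD=pa - signalled by the affix viv-
check: vivzutv -> vivizutiv -> vivizutuv -> vivizutuv
lemma: zut; RANK=ma; MOD=pa


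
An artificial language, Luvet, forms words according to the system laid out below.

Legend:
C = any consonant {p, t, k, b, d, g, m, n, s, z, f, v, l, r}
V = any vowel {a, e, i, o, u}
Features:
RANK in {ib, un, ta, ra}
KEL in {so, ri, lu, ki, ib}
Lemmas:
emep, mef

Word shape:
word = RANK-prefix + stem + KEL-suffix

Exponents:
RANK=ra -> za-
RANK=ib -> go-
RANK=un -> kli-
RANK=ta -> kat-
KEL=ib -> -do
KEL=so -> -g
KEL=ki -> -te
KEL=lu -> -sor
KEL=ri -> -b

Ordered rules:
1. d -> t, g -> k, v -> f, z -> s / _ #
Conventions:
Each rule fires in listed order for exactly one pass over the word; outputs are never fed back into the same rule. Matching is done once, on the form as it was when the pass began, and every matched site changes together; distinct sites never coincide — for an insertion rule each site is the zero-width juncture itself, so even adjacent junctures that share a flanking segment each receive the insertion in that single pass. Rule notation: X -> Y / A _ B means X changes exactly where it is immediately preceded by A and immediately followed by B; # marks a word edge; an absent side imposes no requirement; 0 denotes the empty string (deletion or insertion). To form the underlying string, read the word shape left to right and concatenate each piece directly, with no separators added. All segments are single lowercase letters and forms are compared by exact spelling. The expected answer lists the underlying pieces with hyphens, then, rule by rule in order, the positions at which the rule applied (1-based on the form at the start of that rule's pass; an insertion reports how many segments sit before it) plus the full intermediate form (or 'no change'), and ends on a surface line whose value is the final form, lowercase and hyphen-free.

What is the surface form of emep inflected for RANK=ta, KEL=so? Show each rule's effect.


underlying: kat-emep-g
1. d -> t, g -> k, v -> f, z -> s / _ #: fires at position(s) 8: katemepk
surface: katemepk


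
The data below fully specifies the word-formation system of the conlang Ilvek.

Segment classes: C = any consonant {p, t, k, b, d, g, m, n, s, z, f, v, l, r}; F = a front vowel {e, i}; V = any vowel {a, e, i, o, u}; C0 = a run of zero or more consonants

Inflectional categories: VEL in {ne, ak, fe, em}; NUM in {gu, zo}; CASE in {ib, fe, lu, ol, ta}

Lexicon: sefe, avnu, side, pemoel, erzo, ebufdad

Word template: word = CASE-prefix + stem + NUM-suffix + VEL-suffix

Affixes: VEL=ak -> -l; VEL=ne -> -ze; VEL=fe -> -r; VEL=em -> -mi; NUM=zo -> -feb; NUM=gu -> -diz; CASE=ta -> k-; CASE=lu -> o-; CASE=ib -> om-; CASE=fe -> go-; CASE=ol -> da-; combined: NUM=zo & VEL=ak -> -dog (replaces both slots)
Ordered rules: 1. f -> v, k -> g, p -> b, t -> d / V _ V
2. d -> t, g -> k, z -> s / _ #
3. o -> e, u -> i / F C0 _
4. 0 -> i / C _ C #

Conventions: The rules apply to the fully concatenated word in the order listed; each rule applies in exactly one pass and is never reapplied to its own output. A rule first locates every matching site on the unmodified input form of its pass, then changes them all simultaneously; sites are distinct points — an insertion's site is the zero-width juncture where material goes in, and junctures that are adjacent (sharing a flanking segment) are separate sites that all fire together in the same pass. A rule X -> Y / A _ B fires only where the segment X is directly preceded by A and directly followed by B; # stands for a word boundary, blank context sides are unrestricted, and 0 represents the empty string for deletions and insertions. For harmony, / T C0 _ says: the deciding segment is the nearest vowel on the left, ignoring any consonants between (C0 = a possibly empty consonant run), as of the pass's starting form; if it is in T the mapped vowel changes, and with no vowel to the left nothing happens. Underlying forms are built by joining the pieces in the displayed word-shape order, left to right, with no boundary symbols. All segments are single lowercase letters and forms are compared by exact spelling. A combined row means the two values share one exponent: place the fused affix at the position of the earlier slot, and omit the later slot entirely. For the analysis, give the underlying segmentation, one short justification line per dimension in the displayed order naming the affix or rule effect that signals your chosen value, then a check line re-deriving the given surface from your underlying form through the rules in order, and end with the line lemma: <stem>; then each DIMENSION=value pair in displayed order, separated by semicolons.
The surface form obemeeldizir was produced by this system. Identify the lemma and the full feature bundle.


underlying: o-pemoel-diz-r
VEL=fe - signalled by the affix -r
NUM=gu - signalled by the affix -diz
CASE=lu - signalled by the affix o-
check: opemoeldizr -> obemoeldizr -> obemoeldizr -> obemeeldizr -> obemeeldizir
lemma: pemoel; VEL=fe; NUM=gu; CASE=lu


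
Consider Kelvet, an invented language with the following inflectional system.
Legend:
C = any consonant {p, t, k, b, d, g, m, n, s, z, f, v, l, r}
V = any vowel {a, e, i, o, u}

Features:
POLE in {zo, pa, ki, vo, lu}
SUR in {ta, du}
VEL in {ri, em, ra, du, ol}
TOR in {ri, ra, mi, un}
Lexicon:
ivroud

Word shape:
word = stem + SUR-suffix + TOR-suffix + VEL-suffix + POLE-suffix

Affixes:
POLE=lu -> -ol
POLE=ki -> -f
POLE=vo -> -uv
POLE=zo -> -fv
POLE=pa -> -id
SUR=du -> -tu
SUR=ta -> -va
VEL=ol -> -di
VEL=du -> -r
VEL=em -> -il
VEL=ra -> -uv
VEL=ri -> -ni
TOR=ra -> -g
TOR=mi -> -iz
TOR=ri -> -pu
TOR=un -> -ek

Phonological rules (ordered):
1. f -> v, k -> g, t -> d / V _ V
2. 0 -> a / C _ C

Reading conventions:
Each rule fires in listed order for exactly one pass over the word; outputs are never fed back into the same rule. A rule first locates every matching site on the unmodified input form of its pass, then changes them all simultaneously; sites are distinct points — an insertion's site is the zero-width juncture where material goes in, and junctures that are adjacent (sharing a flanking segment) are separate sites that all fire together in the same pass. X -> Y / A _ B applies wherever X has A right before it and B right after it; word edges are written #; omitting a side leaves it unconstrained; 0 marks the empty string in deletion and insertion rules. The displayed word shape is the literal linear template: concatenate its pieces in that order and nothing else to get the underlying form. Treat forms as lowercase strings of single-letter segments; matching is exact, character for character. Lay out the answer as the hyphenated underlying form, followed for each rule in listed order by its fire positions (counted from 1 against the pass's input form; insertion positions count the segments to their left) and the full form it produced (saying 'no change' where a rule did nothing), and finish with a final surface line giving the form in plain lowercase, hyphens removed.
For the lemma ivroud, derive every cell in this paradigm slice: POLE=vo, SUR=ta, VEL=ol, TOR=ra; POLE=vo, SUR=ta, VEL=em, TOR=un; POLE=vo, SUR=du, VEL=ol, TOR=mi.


cell POLE=vo, SUR=ta, VEL=ol, TOR=ra:
underlying: ivroud-va-g-di-uv
1. f -> v, k -> g, t -> d / V _ V: no change
2. 0 -> a / C _ C: inserts after position(s) 2, 6, 9: ivaroudavagadiuv
surface: ivaroudavagadiuv

cell POLE=vo, SUR=ta, VEL=em, TOR=un:
underlying: ivroud-va-ek-il-uv
1. f -> v, k -> g, t -> d / V _ V: fires at position(s) 10: ivroudvaegiluv
2. 0 -> a / C _ C: inserts after position(s) 2, 6: ivaroudavaegiluv
surface: ivaroudavaegiluv

cell POLE=vo, SUR=du, VEL=ol, TOR=mi:
underlying: ivroud-tu-iz-di-uv
1. f -> v, k -> g, t -> d / V _ V: no change
2. 0 -> a / C _ C: inserts after position(s) 2, 6, 10: ivaroudatuizadiuv
surface: ivaroudatuizadiuv


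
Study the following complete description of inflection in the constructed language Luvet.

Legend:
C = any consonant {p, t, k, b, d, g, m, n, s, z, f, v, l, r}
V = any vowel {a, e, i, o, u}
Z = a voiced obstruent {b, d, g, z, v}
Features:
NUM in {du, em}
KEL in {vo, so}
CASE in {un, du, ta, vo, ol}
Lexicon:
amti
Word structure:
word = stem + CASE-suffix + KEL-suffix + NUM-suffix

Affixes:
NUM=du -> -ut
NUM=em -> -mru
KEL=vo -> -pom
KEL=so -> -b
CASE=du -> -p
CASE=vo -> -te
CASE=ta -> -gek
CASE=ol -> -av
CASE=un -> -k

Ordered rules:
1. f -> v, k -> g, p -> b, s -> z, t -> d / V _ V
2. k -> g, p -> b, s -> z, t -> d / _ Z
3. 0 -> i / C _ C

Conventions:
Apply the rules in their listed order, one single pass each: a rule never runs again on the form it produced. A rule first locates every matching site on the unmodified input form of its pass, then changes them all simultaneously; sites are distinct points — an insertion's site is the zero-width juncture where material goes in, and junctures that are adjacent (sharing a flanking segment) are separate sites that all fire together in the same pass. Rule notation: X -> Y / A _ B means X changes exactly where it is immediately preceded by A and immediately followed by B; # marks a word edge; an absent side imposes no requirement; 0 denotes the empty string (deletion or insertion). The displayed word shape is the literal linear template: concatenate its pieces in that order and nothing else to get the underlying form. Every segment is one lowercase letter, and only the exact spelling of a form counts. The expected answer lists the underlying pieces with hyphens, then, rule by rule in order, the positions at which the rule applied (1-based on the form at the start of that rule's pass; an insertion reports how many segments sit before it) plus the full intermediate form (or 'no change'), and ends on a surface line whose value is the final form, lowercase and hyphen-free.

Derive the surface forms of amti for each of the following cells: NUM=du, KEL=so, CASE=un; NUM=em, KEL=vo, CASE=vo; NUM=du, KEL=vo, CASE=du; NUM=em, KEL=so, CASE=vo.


cell NUM=du, KEL=so, CASE=un:
underlying: amti-k-b-ut
1. f -> v, k -> g, p -> b, s -> z, t -> d / V _ V: no change
2. k -> g, p -> b, s -> z, t -> d / _ Z: fires at position(s) 5: amtigbut
3. 0 -> i / C _ C: inserts after position(s) 2, 5: amitigibut
surface: amitigibut

cell NUM=em, KEL=vo, CASE=vo:
underlying: amti-te-pom-mru
1. f -> v, k -> g, p -> b, s -> z, t -> d / V _ V: fires at position(s) 5, 7: amtidebommru
2. k -> g, p -> b, s -> z, t -> d / _ Z: no change
3. 0 -> i / C _ C: inserts after position(s) 2, 9, 10: amitidebomimiru
surface: amitidebomimiru

cell NUM=du, KEL=vo, CASE=du:
underlying: amti-p-pom-ut
1. f -> v, k -> g, p -> b, s -> z, t -> d / V _ V: no change
2. k -> g, p -> b, s -> z, t -> d / _ Z: no change
3. 0 -> i / C _ C: inserts after position(s) 2, 5: amitipipomut
surface: amitipipomut

cell NUM=em, KEL=so, CASE=vo:
underlying: amti-te-b-mru
1. f -> v, k -> g, p -> b, s -> z, t -> d / V _ V: fires at position(s) 5: amtidebmru
2. k -> g, p -> b, s -> z, t -> d / _ Z: no change
3. 0 -> i / C _ C: inserts after position(s) 2, 7, 8: amitidebimiru
surface: amitidebimiru


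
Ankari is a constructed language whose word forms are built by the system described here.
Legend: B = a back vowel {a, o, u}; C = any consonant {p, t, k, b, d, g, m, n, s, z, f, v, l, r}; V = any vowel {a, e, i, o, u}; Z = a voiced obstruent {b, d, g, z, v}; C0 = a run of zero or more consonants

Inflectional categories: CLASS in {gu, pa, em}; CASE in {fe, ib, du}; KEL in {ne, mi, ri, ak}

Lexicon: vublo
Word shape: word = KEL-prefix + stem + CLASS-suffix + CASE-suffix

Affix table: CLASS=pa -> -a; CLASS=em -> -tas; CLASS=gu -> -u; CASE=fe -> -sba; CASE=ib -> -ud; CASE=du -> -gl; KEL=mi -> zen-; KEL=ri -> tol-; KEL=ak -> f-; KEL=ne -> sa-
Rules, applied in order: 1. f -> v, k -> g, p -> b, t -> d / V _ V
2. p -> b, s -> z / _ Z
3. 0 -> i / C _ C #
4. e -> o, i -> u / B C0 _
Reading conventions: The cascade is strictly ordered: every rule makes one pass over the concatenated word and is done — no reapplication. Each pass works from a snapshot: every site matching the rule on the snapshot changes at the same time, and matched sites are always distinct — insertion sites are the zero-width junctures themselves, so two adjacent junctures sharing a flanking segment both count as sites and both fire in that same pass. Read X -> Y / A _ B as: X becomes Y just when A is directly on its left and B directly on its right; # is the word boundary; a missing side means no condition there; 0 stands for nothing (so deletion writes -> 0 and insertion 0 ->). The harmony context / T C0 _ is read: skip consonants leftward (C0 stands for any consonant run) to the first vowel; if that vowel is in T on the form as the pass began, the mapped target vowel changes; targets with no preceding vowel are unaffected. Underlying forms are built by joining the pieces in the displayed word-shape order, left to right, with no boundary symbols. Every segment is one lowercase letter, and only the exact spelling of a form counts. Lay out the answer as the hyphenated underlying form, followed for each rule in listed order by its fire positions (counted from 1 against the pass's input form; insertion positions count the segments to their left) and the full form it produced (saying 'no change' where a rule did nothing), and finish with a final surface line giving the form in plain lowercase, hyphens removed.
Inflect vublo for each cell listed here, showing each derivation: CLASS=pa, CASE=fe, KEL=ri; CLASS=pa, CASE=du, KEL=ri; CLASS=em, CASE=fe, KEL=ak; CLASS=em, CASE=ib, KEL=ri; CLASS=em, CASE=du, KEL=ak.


cell CLASS=pa, CASE=fe, KEL=ri:
underlying: tol-vublo-a-sba
1. f -> v, k -> g, p -> b, t -> d / V _ V: no change
2. p -> b, s -> z / _ Z: fires at position(s) 10: tolvubloazba
3. 0 -> i / C _ C #: no change
4. e -> o, i -> u / B C0 _: no change
surface: tolvubloazba

cell CLASS=pa, CASE=du, KEL=ri:
underlying: tol-vublo-a-gl
1. f -> v, k -> g, p -> b, t -> d / V _ V: no change
2. p -> b, s -> z / _ Z: no change
3. 0 -> i / C _ C #: inserts after position(s) 10: tolvubloagil
4. e -> o, i -> u / B C0 _: fires at position(s) 11: tolvubloagul
surface: tolvubloagul

cell CLASS=em, CASE=fe, KEL=ak:
underlying: f-vublo-tas-sba
1. f -> v, k -> g, p -> b, t -> d / V _ V: fires at position(s) 7: fvublodassba
2. p -> b, s -> z / _ Z: fires at position(s) 10: fvublodaszba
3. 0 -> i / C _ C #: no change
4. e -> o, i -> u / B C0 _: no change
surface: fvublodaszba

cell CLASS=em, CASE=ib, KEL=ri:
underlying: tol-vublo-tas-ud
1. f -> v, k -> g, p -> b, t -> d / V _ V: fires at position(s) 9: tolvublodasud
2. p -> b, s -> z / _ Z: no change
3. 0 -> i / C _ C #: no change
4. e -> o, i -> u / B C0 _: no change
surface: tolvublodasud

cell CLASS=em, CASE=du, KEL=ak:
underlying: f-vublo-tas-gl
1. f -> v, k -> g, p -> b, t -> d / V _ V: fires at position(s) 7: fvublodasgl
2. p -> b, s -> z / _ Z: fires at position(s) 9: fvublodazgl
3. 0 -> i / C _ C #: inserts after position(s) 10: fvublodazgil
4. e -> o, i -> u / B C0 _: fires at position(s) 11: fvublodazgul
surface: fvublodazgul


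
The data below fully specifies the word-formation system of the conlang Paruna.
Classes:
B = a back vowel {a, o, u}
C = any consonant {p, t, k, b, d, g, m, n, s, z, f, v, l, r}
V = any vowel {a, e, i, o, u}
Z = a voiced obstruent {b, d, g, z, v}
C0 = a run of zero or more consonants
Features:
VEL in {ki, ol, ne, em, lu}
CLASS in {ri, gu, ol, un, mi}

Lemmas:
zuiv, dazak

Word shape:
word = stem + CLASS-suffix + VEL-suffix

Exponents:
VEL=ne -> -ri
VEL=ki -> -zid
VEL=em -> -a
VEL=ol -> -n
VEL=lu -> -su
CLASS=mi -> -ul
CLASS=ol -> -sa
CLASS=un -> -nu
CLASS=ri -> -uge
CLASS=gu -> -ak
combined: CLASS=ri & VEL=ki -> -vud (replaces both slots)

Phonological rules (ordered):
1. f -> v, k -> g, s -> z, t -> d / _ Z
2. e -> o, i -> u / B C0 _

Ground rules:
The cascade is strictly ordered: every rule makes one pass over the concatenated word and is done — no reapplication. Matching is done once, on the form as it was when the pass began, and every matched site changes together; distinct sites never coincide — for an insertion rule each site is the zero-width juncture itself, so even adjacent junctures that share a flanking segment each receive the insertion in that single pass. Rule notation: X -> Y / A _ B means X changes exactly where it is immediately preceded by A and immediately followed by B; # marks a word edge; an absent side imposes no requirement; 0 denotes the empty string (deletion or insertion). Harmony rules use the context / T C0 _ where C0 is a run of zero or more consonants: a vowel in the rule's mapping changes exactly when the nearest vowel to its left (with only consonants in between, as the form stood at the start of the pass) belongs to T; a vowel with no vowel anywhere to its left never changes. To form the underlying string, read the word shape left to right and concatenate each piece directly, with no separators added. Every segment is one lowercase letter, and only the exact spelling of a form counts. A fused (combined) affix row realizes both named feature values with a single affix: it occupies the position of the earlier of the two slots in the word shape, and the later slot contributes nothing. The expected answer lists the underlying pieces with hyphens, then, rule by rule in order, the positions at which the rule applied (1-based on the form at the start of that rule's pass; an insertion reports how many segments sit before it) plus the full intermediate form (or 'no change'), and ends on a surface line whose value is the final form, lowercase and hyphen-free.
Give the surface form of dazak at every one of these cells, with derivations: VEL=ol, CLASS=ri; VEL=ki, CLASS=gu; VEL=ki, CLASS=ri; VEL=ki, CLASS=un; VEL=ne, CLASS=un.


cell VEL=ol, CLASS=ri:
underlying: dazak-uge-n
1. f -> v, k -> g, s -> z, t -> d / _ Z: no change
2. e -> o, i -> u / B C0 _: fires at position(s) 8: dazakugon
surface: dazakugon

cell VEL=ki, CLASS=gu:
underlying: dazak-ak-zid
1. f -> v, k -> g, s -> z, t -> d / _ Z: fires at position(s) 7: dazakagzid
2. e -> o, i -> u / B C0 _: fires at position(s) 9: dazakagzud
surface: dazakagzud

cell VEL=ki, CLASS=ri:
underlying: dazak-vud
1. f -> v, k -> g, s -> z, t -> d / _ Z: fires at position(s) 5: dazagvud
2. e -> o, i -> u / B C0 _: no change
surface: dazagvud

cell VEL=ki, CLASS=un:
underlying: dazak-nu-zid
1. f -> v, k -> g, s -> z, t -> d / _ Z: no change
2. e -> o, i -> u / B C0 _: fires at position(s) 9: dazaknuzud
surface: dazaknuzud

cell VEL=ne, CLASS=un:
underlying: dazak-nu-ri
1. f -> v, k -> g, s -> z, t -> d / _ Z: no change
2. e -> o, i -> u / B C0 _: fires at position(s) 9: dazaknuru
surface: dazaknuru


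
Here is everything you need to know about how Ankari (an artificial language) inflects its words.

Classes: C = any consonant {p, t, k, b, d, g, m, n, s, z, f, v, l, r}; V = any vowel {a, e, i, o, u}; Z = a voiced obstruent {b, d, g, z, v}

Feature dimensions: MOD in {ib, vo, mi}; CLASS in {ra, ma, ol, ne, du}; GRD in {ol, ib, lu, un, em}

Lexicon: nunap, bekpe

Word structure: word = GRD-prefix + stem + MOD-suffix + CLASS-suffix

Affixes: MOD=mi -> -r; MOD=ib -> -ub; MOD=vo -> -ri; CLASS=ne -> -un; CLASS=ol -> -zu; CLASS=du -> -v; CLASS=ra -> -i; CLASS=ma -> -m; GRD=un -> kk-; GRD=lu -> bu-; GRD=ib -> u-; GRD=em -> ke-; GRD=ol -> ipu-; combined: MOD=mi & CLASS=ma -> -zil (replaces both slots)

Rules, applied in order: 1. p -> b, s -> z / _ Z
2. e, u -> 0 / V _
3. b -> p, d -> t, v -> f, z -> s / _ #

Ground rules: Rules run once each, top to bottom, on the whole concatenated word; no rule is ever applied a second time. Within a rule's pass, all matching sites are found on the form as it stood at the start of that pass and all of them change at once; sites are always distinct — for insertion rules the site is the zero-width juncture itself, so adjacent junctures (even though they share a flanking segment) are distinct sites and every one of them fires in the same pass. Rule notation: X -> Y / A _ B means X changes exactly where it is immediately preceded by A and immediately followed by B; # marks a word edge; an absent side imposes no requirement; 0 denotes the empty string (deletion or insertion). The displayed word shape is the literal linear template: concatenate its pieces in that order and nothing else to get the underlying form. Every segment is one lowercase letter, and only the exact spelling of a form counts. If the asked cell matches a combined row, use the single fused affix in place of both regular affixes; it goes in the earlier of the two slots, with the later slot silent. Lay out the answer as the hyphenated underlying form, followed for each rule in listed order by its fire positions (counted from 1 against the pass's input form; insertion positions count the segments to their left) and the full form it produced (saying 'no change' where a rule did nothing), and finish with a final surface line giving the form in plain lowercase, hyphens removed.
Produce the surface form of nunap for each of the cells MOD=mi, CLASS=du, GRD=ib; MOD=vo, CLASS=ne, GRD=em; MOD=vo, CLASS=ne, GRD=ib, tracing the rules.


cell MOD=mi, CLASS=du, GRD=ib:
underlying: u-nunap-r-v
1. p -> b, s -> z / _ Z: no change
2. e, u -> 0 / V _: no change
3. b -> p, d -> t, v -> f, z -> s / _ #: fires at position(s) 8: ununaprf
surface: ununaprf

cell MOD=vo, CLASS=ne, GRD=em:
underlying: ke-nunap-ri-un
1. p -> b, s -> z / _ Z: no change
2. e, u -> 0 / V _: fires at position(s) 10: kenunaprin
3. b -> p, d -> t, v -> f, z -> s / _ #: no change
surface: kenunaprin

cell MOD=vo, CLASS=ne, GRD=ib:
underlying: u-nunap-ri-un
1. p -> b, s -> z / _ Z: no change
2. e, u -> 0 / V _: fires at position(s) 9: ununaprin
3. b -> p, d -> t, v -> f, z -> s / _ #: no change
surface: ununaprin


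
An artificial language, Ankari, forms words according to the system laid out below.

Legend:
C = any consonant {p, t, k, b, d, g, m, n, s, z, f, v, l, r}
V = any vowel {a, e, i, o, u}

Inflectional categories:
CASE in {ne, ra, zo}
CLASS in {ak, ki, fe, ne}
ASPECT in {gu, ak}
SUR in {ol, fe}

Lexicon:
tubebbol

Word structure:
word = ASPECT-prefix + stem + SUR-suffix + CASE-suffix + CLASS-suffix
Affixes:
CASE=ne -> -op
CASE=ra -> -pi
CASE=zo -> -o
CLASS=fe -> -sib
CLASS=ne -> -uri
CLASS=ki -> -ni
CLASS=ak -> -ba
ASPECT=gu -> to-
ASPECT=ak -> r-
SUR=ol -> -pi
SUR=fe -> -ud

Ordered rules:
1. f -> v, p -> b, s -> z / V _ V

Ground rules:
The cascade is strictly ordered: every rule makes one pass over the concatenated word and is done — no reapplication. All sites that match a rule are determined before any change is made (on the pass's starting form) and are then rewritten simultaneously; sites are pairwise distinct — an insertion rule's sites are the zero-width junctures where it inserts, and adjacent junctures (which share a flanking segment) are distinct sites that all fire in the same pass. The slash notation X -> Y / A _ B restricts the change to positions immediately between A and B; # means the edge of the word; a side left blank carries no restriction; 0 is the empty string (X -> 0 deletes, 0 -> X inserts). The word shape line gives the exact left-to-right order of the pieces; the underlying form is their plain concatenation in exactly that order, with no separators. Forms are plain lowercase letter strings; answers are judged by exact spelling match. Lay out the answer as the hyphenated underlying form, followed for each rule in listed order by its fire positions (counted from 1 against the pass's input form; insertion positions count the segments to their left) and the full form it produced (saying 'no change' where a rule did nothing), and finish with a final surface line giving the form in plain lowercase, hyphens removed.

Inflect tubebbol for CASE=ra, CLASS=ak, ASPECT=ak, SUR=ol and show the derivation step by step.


underlying: r-tubebbol-pi-pi-ba
1. f -> v, p -> b, s -> z / V _ V: fires at position(s) 12: rtubebbolpibiba
surface: rtubebbolpibiba


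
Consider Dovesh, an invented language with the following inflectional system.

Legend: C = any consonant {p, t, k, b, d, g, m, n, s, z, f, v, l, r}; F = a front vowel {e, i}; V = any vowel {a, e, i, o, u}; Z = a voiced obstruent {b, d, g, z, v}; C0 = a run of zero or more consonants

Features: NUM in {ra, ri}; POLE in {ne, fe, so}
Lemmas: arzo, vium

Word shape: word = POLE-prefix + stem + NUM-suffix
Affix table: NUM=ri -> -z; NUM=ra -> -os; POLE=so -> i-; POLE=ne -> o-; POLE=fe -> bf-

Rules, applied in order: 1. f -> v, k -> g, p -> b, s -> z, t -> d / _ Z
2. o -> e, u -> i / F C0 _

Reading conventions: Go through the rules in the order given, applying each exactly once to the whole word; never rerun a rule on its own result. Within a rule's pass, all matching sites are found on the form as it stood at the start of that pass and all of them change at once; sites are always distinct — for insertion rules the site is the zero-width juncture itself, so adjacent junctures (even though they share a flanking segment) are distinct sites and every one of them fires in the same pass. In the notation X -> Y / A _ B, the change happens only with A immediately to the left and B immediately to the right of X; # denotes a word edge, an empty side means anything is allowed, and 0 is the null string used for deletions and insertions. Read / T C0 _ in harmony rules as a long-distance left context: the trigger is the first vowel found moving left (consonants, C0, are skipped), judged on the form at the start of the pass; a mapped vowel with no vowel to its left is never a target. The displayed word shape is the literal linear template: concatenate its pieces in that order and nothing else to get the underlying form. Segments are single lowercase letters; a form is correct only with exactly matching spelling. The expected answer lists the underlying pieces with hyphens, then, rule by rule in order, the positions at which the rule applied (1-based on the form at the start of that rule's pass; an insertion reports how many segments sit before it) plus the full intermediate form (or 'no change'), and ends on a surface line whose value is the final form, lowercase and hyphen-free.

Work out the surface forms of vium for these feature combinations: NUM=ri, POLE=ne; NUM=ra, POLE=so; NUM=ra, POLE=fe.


cell NUM=ri, POLE=ne:
underlying: o-vium-z
1. f -> v, k -> g, p -> b, s -> z, t -> d / _ Z: no change
2. o -> e, u -> i / F C0 _: fires at position(s) 4: oviimz
surface: oviimz

cell NUM=ra, POLE=so:
underlying: i-vium-os
1. f -> v, k -> g, p -> b, s -> z, t -> d / _ Z: no change
2. o -> e, u -> i / F C0 _: fires at position(s) 4: iviimos
surface: iviimos

cell NUM=ra, POLE=fe:
underlying: bf-vium-os
1. f -> v, k -> g, p -> b, s -> z, t -> d / _ Z: fires at position(s) 2: bvviumos
2. o -> e, u -> i / F C0 _: fires at position(s) 5: bvviimos
surface: bvviimos


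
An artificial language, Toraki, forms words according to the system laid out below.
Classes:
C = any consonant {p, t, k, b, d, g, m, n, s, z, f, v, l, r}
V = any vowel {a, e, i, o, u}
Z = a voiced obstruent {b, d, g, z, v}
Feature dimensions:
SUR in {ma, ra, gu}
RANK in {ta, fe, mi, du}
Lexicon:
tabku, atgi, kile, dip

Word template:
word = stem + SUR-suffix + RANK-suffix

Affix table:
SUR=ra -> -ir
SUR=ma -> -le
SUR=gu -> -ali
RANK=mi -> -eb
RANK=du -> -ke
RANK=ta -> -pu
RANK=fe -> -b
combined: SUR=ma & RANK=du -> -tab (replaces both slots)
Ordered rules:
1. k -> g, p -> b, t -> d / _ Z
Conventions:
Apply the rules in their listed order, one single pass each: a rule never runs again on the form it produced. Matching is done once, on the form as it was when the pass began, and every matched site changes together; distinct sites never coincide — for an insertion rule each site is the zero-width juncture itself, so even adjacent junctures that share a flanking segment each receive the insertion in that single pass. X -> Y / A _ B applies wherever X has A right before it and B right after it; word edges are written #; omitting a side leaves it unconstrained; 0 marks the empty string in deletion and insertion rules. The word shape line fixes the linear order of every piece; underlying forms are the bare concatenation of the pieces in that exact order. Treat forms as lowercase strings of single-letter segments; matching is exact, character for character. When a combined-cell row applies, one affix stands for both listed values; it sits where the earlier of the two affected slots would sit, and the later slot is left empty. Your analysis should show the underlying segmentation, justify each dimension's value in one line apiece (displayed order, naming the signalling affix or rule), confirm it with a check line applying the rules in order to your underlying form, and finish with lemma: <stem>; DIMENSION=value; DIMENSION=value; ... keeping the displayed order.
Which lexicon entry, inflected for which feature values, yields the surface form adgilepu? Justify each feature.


underlying: atgi-le-pu
SUR=ma - signalled by the affix -le
RANK=ta - signalled by the affix -pu
check: atgilepu -> adgilepu
lemma: atgi; SUR=ma; RANK=ta


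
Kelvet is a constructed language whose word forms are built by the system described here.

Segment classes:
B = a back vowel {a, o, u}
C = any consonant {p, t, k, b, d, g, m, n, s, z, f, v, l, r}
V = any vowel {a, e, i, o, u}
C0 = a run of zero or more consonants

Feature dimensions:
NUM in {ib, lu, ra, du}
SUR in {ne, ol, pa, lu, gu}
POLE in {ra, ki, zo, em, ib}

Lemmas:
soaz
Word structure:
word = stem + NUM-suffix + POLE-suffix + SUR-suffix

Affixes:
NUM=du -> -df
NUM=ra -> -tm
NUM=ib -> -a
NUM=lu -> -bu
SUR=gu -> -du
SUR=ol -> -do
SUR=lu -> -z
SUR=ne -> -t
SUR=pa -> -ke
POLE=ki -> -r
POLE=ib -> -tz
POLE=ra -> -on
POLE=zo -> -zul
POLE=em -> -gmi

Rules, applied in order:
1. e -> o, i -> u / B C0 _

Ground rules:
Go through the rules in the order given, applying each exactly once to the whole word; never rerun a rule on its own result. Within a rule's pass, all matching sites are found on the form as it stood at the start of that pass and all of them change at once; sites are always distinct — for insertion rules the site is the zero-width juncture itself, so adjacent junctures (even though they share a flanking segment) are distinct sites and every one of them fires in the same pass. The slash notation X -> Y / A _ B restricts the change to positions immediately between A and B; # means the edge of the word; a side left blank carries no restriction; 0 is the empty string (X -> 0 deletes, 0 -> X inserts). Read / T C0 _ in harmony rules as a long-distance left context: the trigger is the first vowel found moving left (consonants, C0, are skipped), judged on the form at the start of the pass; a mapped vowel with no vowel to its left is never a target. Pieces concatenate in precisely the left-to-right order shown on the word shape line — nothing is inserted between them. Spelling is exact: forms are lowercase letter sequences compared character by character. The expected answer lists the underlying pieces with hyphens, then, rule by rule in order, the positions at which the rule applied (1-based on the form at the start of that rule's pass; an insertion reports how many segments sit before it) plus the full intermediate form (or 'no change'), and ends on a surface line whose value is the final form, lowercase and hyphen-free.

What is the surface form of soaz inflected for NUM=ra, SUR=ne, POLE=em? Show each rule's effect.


underlying: soaz-tm-gmi-t
1. e -> o, i -> u / B C0 _: fires at position(s) 9: soaztmgmut
surface: soaztmgmut


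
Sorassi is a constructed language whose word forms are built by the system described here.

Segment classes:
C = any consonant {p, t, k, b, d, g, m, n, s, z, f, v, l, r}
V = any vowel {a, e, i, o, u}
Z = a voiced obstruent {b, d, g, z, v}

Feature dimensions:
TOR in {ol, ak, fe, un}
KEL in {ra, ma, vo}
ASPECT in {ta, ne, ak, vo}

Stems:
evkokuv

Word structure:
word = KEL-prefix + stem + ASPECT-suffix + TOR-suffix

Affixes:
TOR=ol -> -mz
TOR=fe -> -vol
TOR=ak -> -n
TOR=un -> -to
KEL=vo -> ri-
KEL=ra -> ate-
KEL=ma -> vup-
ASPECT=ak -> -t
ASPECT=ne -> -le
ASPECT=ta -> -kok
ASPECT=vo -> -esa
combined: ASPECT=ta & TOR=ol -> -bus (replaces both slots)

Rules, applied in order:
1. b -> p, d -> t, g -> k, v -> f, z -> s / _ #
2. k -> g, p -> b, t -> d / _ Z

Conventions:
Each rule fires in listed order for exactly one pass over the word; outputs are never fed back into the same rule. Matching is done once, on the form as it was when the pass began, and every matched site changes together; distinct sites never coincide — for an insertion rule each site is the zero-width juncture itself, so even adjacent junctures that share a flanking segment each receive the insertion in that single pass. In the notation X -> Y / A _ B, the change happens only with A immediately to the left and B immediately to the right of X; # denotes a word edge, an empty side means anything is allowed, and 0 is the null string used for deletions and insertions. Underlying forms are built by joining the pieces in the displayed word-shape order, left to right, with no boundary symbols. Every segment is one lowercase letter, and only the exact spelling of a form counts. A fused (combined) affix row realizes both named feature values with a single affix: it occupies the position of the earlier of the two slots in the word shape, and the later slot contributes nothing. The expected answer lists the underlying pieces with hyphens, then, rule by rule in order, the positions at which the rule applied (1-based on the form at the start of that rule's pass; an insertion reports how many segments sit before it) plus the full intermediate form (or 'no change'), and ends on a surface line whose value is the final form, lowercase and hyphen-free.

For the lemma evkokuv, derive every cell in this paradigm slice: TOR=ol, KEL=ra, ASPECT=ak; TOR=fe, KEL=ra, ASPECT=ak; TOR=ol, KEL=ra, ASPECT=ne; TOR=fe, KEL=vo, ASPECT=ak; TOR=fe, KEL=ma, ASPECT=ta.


cell TOR=ol, KEL=ra, ASPECT=ak:
underlying: ate-evkokuv-t-mz
1. b -> p, d -> t, g -> k, v -> f, z -> s / _ #: fires at position(s) 13: ateevkokuvtms
2. k -> g, p -> b, t -> d / _ Z: no change
surface: ateevkokuvtms

cell TOR=fe, KEL=ra, ASPECT=ak:
underlying: ate-evkokuv-t-vol
1. b -> p, d -> t, g -> k, v -> f, z -> s / _ #: no change
2. k -> g, p -> b, t -> d / _ Z: fires at position(s) 11: ateevkokuvdvol
surface: ateevkokuvdvol

cell TOR=ol, KEL=ra, ASPECT=ne:
underlying: ate-evkokuv-le-mz
1. b -> p, d -> t, g -> k, v -> f, z -> s / _ #: fires at position(s) 14: ateevkokuvlems
2. k -> g, p -> b, t -> d / _ Z: no change
surface: ateevkokuvlems

cell TOR=fe, KEL=vo, ASPECT=ak:
underlying: ri-evkokuv-t-vol
1. b -> p, d -> t, g -> k, v -> f, z -> s / _ #: no change
2. k -> g, p -> b, t -> d / _ Z: fires at position(s) 10: rievkokuvdvol
surface: rievkokuvdvol

cell TOR=fe, KEL=ma, ASPECT=ta:
underlying: vup-evkokuv-kok-vol
1. b -> p, d -> t, g -> k, v -> f, z -> s / _ #: no change
2. k -> g, p -> b, t -> d / _ Z: fires at position(s) 13: vupevkokuvkogvol
surface: vupevkokuvkogvol


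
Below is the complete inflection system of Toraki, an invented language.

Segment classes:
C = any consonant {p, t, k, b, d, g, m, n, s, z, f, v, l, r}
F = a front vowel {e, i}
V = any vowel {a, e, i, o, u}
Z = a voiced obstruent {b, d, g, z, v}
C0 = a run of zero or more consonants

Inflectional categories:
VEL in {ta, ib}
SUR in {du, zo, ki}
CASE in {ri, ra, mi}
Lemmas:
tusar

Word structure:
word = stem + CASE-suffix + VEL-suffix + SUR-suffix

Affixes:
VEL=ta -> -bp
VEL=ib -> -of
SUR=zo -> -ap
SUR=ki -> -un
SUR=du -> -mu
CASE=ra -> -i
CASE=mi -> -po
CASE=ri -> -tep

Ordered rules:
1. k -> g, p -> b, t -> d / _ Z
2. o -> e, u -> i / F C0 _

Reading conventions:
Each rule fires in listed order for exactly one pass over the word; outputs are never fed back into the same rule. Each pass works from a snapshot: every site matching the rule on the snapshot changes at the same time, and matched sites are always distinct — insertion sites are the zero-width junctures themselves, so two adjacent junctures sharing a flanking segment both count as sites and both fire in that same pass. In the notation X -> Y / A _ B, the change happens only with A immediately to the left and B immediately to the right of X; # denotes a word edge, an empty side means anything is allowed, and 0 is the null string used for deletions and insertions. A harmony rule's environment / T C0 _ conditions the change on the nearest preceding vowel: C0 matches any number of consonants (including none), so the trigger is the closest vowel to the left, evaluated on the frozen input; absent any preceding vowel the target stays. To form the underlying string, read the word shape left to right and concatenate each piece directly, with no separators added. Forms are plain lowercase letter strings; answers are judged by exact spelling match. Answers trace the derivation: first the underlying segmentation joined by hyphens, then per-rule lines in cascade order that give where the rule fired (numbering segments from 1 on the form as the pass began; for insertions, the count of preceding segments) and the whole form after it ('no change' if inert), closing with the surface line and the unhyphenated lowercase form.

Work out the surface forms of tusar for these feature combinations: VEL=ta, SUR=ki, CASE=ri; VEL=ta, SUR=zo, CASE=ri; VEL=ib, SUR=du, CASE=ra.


cell VEL=ta, SUR=ki, CASE=ri:
underlying: tusar-tep-bp-un
1. k -> g, p -> b, t -> d / _ Z: fires at position(s) 8: tusartebbpun
2. o -> e, u -> i / F C0 _: fires at position(s) 11: tusartebbpin
surface: tusartebbpin

cell VEL=ta, SUR=zo, CASE=ri:
underlying: tusar-tep-bp-ap
1. k -> g, p -> b, t -> d / _ Z: fires at position(s) 8: tusartebbpap
2. o -> e, u -> i / F C0 _: no change
surface: tusartebbpap

cell VEL=ib, SUR=du, CASE=ra:
underlying: tusar-i-of-mu
1. k -> g, p -> b, t -> d / _ Z: no change
2. o -> e, u -> i / F C0 _: fires at position(s) 7: tusariefmu
surface: tusariefmu
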